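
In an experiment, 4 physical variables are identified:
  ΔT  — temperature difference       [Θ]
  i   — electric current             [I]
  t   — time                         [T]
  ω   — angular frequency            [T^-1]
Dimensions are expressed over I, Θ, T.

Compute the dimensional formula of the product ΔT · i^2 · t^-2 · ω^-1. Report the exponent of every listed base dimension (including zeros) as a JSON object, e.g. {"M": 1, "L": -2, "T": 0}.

{"I": 2, "Θ": 1, "T": -1}

Dimensional matrix (I×Θ×T by ΔT×i×t×ω):
  I: [ 0  1  0  0]
  Θ: [ 1  0  0  0]
  T: [ 0  0  1 -1]
  [I]: (1)·0+(2)·1+(-2)·0+(-1)·0 = 2
  [Θ]: (1)·1+(2)·0+(-2)·0+(-1)·0 = 1
  [T]: (1)·0+(2)·0+(-2)·1+(-1)·-1 = -1
⇒ I^2 Θ T^-1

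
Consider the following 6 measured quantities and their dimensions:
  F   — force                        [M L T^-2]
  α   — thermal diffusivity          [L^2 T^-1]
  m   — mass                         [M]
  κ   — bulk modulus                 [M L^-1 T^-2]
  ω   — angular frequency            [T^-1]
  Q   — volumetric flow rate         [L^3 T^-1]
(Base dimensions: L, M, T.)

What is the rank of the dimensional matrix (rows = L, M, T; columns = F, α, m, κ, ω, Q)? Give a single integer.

Exponent matrix [L,M,T] × [F,α,m,κ,ω,Q]:
  L: [ 1  2  0 -1  0  3]
  M: [ 1  0  1  1  0  0]
  T: [-2 -1  0 -2 -1 -1]
RREF → pivots at {F,α,m} ⇒ r = 3

3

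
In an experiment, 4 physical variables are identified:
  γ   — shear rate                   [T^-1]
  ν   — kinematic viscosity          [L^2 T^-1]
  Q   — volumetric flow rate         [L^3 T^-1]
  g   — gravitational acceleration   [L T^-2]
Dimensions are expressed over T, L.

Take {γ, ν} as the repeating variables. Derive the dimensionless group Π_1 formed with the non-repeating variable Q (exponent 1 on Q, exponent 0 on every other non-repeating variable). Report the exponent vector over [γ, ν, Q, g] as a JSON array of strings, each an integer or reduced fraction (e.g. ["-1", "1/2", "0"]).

Dimensional matrix (T×L by γ×ν×Q×g):
  T: [-1 -1 -1 -2]
  L: [ 0  2  3  1]
Echelon form has 2 nonzero rows (pivots: γ,ν)
Repeat: γ,ν; free: Q,g
RREF:
  r0: [   1    0 -1/2  3/2]
  r1: [   0    1  3/2  1/2]
Fix exponent of Q at 1, g at 0; solve each RREF row for its pivot's exponent:
  r0: exp(γ) + (-1/2)·1 = 0 ⇒ exp(γ) = 1/2
  r1: exp(ν) + (3/2)·1 = 0 ⇒ exp(ν) = -3/2
Π_1 = γ^(1/2) · ν^(-3/2) · Q

["1/2", "-3/2", "1", "0"]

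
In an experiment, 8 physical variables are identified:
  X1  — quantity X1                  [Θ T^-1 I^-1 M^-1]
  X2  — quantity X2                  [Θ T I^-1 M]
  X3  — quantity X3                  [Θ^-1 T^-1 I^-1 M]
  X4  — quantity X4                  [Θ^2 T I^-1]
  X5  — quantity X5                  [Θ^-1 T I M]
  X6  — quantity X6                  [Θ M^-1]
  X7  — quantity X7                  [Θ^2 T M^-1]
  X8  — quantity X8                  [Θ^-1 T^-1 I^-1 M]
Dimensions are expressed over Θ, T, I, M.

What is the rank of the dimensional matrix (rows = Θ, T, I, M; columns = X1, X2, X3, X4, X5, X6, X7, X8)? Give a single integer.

3

Dimensional matrix (Θ×T×I×M by X1×X2×X3×X4×X5×X6×X7×X8):
  Θ: [ 1  1 -1  2 -1  1  2 -1]
  T: [-1  1 -1  1  1  0  1 -1]
  I: [-1 -1 -1 -1  1  0  0 -1]
  M: [-1  1  1  0  1 -1 -1  1]
Row reduction gives pivot columns X1,X2,X3; rank = 3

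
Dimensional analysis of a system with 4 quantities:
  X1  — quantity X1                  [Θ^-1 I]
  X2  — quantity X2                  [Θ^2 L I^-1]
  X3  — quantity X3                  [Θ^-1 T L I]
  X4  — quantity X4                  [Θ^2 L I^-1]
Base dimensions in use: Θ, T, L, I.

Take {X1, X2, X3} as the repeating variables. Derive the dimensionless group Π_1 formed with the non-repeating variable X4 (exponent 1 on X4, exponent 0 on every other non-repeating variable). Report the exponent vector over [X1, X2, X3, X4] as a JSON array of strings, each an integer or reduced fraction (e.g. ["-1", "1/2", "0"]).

Dimensional matrix (Θ×T×L×I by X1×X2×X3×X4):
  Θ: [-1  2 -1  2]
  T: [ 0  0  1  0]
  L: [ 0  1  1  1]
  I: [ 1 -1  1 -1]
RREF → pivots at {X1,X2,X3} ⇒ r = 3
Pivot set = {X1,X2,X3}, free = {X4}
RREF:
  r0: [   1    0    0    0]
  r1: [   0    1    0    1]
  r2: [   0    0    1    0]
  r3: [   0    0    0    0]
Fix exponent of X4 at 1; solve each RREF row for its pivot's exponent:
  r0: exp(X1) + (0)·1 = 0 ⇒ exp(X1) = 0
  r1: exp(X2) + (1)·1 = 0 ⇒ exp(X2) = -1
  r2: exp(X3) + (0)·1 = 0 ⇒ exp(X3) = 0
Π_1 = X2^-1 · X4

["0", "-1", "0", "1"]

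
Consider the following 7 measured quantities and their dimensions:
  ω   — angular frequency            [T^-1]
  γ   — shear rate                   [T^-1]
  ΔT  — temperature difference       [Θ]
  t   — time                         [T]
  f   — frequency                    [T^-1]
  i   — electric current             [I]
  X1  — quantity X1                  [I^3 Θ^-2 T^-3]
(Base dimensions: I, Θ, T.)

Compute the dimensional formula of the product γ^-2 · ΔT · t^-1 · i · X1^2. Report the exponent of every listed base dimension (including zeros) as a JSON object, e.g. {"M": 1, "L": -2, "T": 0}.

Exponent matrix [I,Θ,T] × [ω,γ,ΔT,t,f,i,X1]:
  I: [ 0  0  0  0  0  1  3]
  Θ: [ 0  0  1  0  0  0 -2]
  T: [-1 -1  0  1 -1  0 -3]
  [I]: (-2)·0+(1)·0+(-1)·0+(1)·1+(2)·3 = 7
  [Θ]: (-2)·0+(1)·1+(-1)·0+(1)·0+(2)·-2 = -3
  [T]: (-2)·-1+(1)·0+(-1)·1+(1)·0+(2)·-3 = -5
⇒ I^7 Θ^-3 T^-5

{"I": 7, "Θ": -3, "T": -5}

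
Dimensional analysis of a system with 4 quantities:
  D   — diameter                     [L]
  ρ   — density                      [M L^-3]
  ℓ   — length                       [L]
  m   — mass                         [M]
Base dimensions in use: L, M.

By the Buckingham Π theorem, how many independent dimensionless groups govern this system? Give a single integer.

2

Exponent matrix [L,M] × [D,ρ,ℓ,m]:
  L: [ 1 -3  1  0]
  M: [ 0  1  0  1]
Row reduction gives pivot columns D,ρ; rank = 2
Π count = n − r = 4 − 2 = 2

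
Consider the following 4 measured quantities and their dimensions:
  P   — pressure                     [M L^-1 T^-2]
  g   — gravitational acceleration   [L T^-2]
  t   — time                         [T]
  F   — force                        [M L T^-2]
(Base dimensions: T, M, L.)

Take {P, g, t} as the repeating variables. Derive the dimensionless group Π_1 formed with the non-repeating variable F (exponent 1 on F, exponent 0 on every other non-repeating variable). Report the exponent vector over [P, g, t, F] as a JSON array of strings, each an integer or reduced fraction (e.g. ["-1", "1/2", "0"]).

Write exponents as rows T,M,L / cols P,g,t,F:
  T: [-2 -2  1 -2]
  M: [ 1  0  0  1]
  L: [-1  1  0  1]
Echelon form has 3 nonzero rows (pivots: P,g,t)
Repeat: P,g,t; free: F
RREF:
  r0: [   1    0    0    1]
  r1: [   0    1    0    2]
  r2: [   0    0    1    4]
Fix exponent of F at 1; solve each RREF row for its pivot's exponent:
  r0: exp(P) + (1)·1 = 0 ⇒ exp(P) = -1
  r1: exp(g) + (2)·1 = 0 ⇒ exp(g) = -2
  r2: exp(t) + (4)·1 = 0 ⇒ exp(t) = -4
Π_1 = P^-1 · g^-2 · t^-4 · F

["-1", "-2", "-4", "1"]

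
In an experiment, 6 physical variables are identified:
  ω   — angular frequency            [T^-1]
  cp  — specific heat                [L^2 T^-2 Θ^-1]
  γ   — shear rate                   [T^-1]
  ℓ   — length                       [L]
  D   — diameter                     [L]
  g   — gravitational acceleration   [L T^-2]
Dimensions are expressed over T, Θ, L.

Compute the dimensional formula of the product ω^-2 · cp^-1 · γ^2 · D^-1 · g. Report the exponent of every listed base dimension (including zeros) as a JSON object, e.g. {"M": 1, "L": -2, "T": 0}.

Dimensional matrix (T×Θ×L by ω×cp×γ×ℓ×D×g):
  T: [-1 -2 -1  0  0 -2]
  Θ: [ 0 -1  0  0  0  0]
  L: [ 0  2  0  1  1  1]
  [T]: (-2)·-1+(-1)·-2+(2)·-1+(-1)·0+(1)·-2 = 0
  [Θ]: (-2)·0+(-1)·-1+(2)·0+(-1)·0+(1)·0 = 1
  [L]: (-2)·0+(-1)·2+(2)·0+(-1)·1+(1)·1 = -2
⇒ Θ L^-2

{"T": 0, "Θ": 1, "L": -2}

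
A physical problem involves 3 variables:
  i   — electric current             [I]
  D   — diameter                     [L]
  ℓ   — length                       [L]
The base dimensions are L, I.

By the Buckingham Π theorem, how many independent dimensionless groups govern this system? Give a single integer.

1

Write exponents as rows L,I / cols i,D,ℓ:
  L: [ 0  1  1]
  I: [ 1  0  0]
RREF → pivots at {i,D} ⇒ r = 2
Π count = n − r = 3 − 2 = 1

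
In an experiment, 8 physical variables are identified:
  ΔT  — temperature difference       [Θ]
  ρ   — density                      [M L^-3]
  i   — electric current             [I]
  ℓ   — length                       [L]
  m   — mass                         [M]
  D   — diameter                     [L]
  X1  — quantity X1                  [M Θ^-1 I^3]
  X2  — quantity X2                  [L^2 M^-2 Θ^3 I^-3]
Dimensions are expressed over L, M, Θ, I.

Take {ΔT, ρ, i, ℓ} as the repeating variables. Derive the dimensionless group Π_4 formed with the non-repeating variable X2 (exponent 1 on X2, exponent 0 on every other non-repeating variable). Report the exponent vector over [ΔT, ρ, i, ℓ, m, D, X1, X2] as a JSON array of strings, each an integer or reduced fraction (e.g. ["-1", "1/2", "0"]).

["-3", "2", "3", "4", "0", "0", "0", "1"]

Write exponents as rows L,M,Θ,I / cols ΔT,ρ,i,ℓ,m,D,X1,X2:
  L: [ 0 -3  0  1  0  1  0  2]
  M: [ 0  1  0  0  1  0  1 -2]
  Θ: [ 1  0  0  0  0  0 -1  3]
  I: [ 0  0  1  0  0  0  3 -3]
RREF → pivots at {ΔT,ρ,i,ℓ} ⇒ r = 4
Repeat: ΔT,ρ,i,ℓ; free: m,D,X1,X2
RREF:
  r0: [   1    0    0    0    0    0   -1    3]
  r1: [   0    1    0    0    1    0    1   -2]
  r2: [   0    0    1    0    0    0    3   -3]
  r3: [   0    0    0    1    3    1    3   -4]
Fix exponent of X2 at 1, m at 0, D at 0, X1 at 0; solve each RREF row for its pivot's exponent:
  r0: exp(ΔT) + (3)·1 = 0 ⇒ exp(ΔT) = -3
  r1: exp(ρ) + (-2)·1 = 0 ⇒ exp(ρ) = 2
  r2: exp(i) + (-3)·1 = 0 ⇒ exp(i) = 3
  r3: exp(ℓ) + (-4)·1 = 0 ⇒ exp(ℓ) = 4
Π_4 = ΔT^-3 · ρ^2 · i^3 · ℓ^4 · X2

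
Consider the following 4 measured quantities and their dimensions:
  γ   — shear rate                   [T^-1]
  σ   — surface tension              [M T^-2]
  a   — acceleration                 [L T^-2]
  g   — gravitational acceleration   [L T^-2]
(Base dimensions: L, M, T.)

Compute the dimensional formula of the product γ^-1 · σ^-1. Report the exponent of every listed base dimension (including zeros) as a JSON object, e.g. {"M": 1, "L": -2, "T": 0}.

{"L": 0, "M": -1, "T": 3}

Write exponents as rows L,M,T / cols γ,σ,a,g:
  L: [ 0  0  1  1]
  M: [ 0  1  0  0]
  T: [-1 -2 -2 -2]
  [L]: (-1)·0+(-1)·0 = 0
  [M]: (-1)·0+(-1)·1 = -1
  [T]: (-1)·-1+(-1)·-2 = 3
⇒ M^-1 T^3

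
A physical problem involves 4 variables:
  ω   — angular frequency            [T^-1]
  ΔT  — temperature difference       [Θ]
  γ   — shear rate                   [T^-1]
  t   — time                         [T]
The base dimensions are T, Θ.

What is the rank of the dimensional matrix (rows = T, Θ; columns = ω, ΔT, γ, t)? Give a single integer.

Write exponents as rows T,Θ / cols ω,ΔT,γ,t:
  T: [-1  0 -1  1]
  Θ: [ 0  1  0  0]
Row reduction gives pivot columns ω,ΔT; rank = 2

2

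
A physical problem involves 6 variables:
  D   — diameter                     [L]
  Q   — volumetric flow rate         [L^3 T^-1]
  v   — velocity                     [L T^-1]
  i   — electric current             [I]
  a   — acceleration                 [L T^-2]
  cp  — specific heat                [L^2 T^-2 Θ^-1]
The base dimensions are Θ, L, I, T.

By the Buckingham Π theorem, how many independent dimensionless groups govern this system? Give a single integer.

Exponent matrix [Θ,L,I,T] × [D,Q,v,i,a,cp]:
  Θ: [ 0  0  0  0  0 -1]
  L: [ 1  3  1  0  1  2]
  I: [ 0  0  0  1  0  0]
  T: [ 0 -1 -1  0 -2 -2]
RREF → pivots at {D,Q,i,cp} ⇒ r = 4
n=6, r=4 ⇒ 2 dimensionless groups

2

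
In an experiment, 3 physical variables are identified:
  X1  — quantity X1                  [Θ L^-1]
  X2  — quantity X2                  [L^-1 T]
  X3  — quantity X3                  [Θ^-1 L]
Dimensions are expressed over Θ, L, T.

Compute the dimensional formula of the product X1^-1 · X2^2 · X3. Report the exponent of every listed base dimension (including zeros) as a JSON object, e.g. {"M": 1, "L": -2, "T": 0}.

{"Θ": -2, "L": 0, "T": 2}

Dimensional matrix (Θ×L×T by X1×X2×X3):
  Θ: [ 1  0 -1]
  L: [-1 -1  1]
  T: [ 0  1  0]
  [Θ]: (-1)·1+(2)·0+(1)·-1 = -2
  [L]: (-1)·-1+(2)·-1+(1)·1 = 0
  [T]: (-1)·0+(2)·1+(1)·0 = 2
⇒ Θ^-2 T^2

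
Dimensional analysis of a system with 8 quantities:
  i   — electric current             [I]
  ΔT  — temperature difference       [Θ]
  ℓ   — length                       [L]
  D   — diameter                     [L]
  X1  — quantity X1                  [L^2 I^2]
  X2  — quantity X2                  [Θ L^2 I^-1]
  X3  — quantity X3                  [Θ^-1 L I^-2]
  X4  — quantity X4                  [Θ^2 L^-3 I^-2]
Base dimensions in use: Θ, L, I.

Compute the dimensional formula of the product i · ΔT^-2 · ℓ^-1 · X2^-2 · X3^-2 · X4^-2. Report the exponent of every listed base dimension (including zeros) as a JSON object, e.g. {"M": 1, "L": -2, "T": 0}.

Exponent matrix [Θ,L,I] × [i,ΔT,ℓ,D,X1,X2,X3,X4]:
  Θ: [ 0  1  0  0  0  1 -1  2]
  L: [ 0  0  1  1  2  2  1 -3]
  I: [ 1  0  0  0  2 -1 -2 -2]
  [Θ]: (1)·0+(-2)·1+(-1)·0+(-2)·1+(-2)·-1+(-2)·2 = -6
  [L]: (1)·0+(-2)·0+(-1)·1+(-2)·2+(-2)·1+(-2)·-3 = -1
  [I]: (1)·1+(-2)·0+(-1)·0+(-2)·-1+(-2)·-2+(-2)·-2 = 11
⇒ Θ^-6 L^-1 I^11

{"Θ": -6, "L": -1, "I": 11}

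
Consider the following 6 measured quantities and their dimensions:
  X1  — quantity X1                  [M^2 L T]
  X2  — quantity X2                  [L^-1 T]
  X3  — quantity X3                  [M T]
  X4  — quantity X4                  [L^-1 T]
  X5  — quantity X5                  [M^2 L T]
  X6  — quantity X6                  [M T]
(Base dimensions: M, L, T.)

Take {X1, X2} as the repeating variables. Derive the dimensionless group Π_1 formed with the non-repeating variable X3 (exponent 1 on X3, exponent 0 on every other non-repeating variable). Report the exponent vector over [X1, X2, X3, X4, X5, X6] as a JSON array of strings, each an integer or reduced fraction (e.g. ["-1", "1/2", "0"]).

Write exponents as rows M,L,T / cols X1,X2,X3,X4,X5,X6:
  M: [ 2  0  1  0  2  1]
  L: [ 1 -1  0 -1  1  0]
  T: [ 1  1  1  1  1  1]
Echelon form has 2 nonzero rows (pivots: X1,X2)
Repeat: X1,X2; free: X3,X4,X5,X6
RREF:
  r0: [   1    0  1/2    0    1  1/2]
  r1: [   0    1  1/2    1    0  1/2]
  r2: [   0    0    0    0    0    0]
Fix exponent of X3 at 1, X4 at 0, X5 at 0, X6 at 0; solve each RREF row for its pivot's exponent:
  r0: exp(X1) + (1/2)·1 = 0 ⇒ exp(X1) = -1/2
  r1: exp(X2) + (1/2)·1 = 0 ⇒ exp(X2) = -1/2
Π_1 = X1^(-1/2) · X2^(-1/2) · X3

["-1/2", "-1/2", "1", "0", "0", "0"]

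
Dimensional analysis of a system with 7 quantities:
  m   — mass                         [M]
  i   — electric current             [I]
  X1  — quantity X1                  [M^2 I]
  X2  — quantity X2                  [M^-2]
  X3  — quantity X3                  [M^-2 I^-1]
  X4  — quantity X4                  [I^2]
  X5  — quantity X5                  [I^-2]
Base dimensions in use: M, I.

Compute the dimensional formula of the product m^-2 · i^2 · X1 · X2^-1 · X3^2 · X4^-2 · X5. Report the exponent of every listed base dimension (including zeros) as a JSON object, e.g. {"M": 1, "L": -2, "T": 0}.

{"M": -2, "I": -5}

Dimensional matrix (M×I by m×i×X1×X2×X3×X4×X5):
  M: [ 1  0  2 -2 -2  0  0]
  I: [ 0  1  1  0 -1  2 -2]
  [M]: (-2)·1+(2)·0+(1)·2+(-1)·-2+(2)·-2+(-2)·0+(1)·0 = -2
  [I]: (-2)·0+(2)·1+(1)·1+(-1)·0+(2)·-1+(-2)·2+(1)·-2 = -5
⇒ M^-2 I^-5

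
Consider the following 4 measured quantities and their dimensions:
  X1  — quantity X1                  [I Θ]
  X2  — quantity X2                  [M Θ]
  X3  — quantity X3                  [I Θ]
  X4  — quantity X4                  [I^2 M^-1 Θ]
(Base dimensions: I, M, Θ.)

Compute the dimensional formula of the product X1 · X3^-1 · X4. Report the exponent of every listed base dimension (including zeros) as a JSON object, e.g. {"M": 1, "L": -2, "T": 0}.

{"I": 2, "M": -1, "Θ": 1}

Exponent matrix [I,M,Θ] × [X1,X2,X3,X4]:
  I: [ 1  0  1  2]
  M: [ 0  1  0 -1]
  Θ: [ 1  1  1  1]
  [I]: (1)·1+(-1)·1+(1)·2 = 2
  [M]: (1)·0+(-1)·0+(1)·-1 = -1
  [Θ]: (1)·1+(-1)·1+(1)·1 = 1
⇒ I^2 M^-1 Θ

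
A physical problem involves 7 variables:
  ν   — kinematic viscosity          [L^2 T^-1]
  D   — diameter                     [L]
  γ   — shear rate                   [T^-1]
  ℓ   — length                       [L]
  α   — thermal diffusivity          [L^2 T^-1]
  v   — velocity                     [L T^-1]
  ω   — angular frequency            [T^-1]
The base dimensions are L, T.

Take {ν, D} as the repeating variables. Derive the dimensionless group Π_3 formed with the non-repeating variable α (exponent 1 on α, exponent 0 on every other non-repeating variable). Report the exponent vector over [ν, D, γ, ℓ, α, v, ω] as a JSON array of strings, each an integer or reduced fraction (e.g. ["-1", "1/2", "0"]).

Dimensional matrix (L×T by ν×D×γ×ℓ×α×v×ω):
  L: [ 2  1  0  1  2  1  0]
  T: [-1  0 -1  0 -1 -1 -1]
Row reduction gives pivot columns ν,D; rank = 2
Pivot set = {ν,D}, free = {γ,ℓ,α,v,ω}
RREF:
  r0: [   1    0    1    0    1    1    1]
  r1: [   0    1   -2    1    0   -1   -2]
Fix exponent of α at 1, γ at 0, ℓ at 0, v at 0, ω at 0; solve each RREF row for its pivot's exponent:
  r0: exp(ν) + (1)·1 = 0 ⇒ exp(ν) = -1
  r1: exp(D) + (0)·1 = 0 ⇒ exp(D) = 0
Π_3 = ν^-1 · α

["-1", "0", "0", "0", "1", "0", "0"]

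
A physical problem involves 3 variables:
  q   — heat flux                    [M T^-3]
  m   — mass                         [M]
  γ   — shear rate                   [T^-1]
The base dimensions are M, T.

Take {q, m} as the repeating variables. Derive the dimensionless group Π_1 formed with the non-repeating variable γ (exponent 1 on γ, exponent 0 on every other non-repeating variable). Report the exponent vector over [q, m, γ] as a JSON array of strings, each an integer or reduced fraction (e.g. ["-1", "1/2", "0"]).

["-1/3", "1/3", "1"]

Write exponents as rows M,T / cols q,m,γ:
  M: [ 1  1  0]
  T: [-3  0 -1]
RREF → pivots at {q,m} ⇒ r = 2
Repeat: q,m; free: γ
RREF:
  r0: [   1    0  1/3]
  r1: [   0    1 -1/3]
Fix exponent of γ at 1; solve each RREF row for its pivot's exponent:
  r0: exp(q) + (1/3)·1 = 0 ⇒ exp(q) = -1/3
  r1: exp(m) + (-1/3)·1 = 0 ⇒ exp(m) = 1/3
Π_1 = q^(-1/3) · m^(1/3) · γ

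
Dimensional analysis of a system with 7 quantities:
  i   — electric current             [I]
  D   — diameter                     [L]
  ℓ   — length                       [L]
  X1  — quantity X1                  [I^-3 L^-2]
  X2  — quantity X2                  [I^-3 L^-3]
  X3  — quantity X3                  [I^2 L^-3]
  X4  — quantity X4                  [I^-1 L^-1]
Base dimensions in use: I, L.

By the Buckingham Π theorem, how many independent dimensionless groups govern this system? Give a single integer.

5

Dimensional matrix (I×L by i×D×ℓ×X1×X2×X3×X4):
  I: [ 1  0  0 -3 -3  2 -1]
  L: [ 0  1  1 -2 -3 -3 -1]
Echelon form has 2 nonzero rows (pivots: i,D)
n=7, r=2 ⇒ 5 dimensionless groups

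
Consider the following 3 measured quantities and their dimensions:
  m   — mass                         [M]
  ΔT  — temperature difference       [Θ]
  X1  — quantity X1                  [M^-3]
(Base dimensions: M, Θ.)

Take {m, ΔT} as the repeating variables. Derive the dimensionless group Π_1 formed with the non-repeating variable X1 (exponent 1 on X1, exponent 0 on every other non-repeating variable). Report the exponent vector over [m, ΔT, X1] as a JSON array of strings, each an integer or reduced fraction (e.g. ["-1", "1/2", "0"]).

["3", "0", "1"]

Dimensional matrix (M×Θ by m×ΔT×X1):
  M: [ 1  0 -3]
  Θ: [ 0  1  0]
RREF → pivots at {m,ΔT} ⇒ r = 2
Pivot set = {m,ΔT}, free = {X1}
RREF:
  r0: [   1    0   -3]
  r1: [   0    1    0]
Fix exponent of X1 at 1; solve each RREF row for its pivot's exponent:
  r0: exp(m) + (-3)·1 = 0 ⇒ exp(m) = 3
  r1: exp(ΔT) + (0)·1 = 0 ⇒ exp(ΔT) = 0
Π_1 = m^3 · X1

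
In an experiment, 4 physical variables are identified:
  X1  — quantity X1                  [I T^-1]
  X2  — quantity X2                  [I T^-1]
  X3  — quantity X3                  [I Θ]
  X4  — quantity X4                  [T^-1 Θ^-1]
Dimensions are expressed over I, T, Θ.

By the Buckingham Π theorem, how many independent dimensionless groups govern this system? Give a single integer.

Dimensional matrix (I×T×Θ by X1×X2×X3×X4):
  I: [ 1  1  1  0]
  T: [-1 -1  0 -1]
  Θ: [ 0  0  1 -1]
Row reduction gives pivot columns X1,X3; rank = 2
4 vars − rank 2 = 2 Π groups

2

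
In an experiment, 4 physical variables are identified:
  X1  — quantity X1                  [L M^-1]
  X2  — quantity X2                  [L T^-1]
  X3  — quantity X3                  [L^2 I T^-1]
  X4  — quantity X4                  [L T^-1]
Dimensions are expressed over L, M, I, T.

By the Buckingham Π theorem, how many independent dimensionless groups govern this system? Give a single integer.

Exponent matrix [L,M,I,T] × [X1,X2,X3,X4]:
  L: [ 1  1  2  1]
  M: [-1  0  0  0]
  I: [ 0  0  1  0]
  T: [ 0 -1 -1 -1]
RREF → pivots at {X1,X2,X3} ⇒ r = 3
4 vars − rank 3 = 1 Π group

1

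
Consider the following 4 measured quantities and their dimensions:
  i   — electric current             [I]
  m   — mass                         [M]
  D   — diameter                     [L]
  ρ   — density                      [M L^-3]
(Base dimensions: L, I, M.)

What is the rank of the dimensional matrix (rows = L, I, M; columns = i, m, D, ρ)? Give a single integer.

Write exponents as rows L,I,M / cols i,m,D,ρ:
  L: [ 0  0  1 -3]
  I: [ 1  0  0  0]
  M: [ 0  1  0  1]
RREF → pivots at {i,m,D} ⇒ r = 3

3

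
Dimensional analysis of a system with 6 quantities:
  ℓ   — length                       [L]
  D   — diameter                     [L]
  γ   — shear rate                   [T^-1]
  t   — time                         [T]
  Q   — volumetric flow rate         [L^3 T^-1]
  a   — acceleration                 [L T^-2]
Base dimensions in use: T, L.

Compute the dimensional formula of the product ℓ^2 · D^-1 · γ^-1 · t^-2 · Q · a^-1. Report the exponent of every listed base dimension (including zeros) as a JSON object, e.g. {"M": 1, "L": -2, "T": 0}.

Write exponents as rows T,L / cols ℓ,D,γ,t,Q,a:
  T: [ 0  0 -1  1 -1 -2]
  L: [ 1  1  0  0  3  1]
  [T]: (2)·0+(-1)·0+(-1)·-1+(-2)·1+(1)·-1+(-1)·-2 = 0
  [L]: (2)·1+(-1)·1+(-1)·0+(-2)·0+(1)·3+(-1)·1 = 3
⇒ L^3

{"T": 0, "L": 3}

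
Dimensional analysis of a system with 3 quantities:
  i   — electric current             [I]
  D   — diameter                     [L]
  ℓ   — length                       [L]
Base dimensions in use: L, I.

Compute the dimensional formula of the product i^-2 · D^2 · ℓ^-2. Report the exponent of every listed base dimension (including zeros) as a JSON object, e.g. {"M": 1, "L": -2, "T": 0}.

Write exponents as rows L,I / cols i,D,ℓ:
  L: [ 0  1  1]
  I: [ 1  0  0]
  [L]: (-2)·0+(2)·1+(-2)·1 = 0
  [I]: (-2)·1+(2)·0+(-2)·0 = -2
⇒ I^-2

{"L": 0, "I": -2}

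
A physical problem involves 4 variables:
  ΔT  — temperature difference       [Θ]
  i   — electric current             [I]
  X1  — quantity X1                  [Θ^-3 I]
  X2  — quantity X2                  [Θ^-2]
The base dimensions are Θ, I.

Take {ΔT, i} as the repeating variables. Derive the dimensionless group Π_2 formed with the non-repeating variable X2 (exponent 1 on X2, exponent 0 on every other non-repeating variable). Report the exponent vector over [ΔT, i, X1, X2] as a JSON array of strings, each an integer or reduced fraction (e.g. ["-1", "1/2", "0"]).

Write exponents as rows Θ,I / cols ΔT,i,X1,X2:
  Θ: [ 1  0 -3 -2]
  I: [ 0  1  1  0]
Row reduction gives pivot columns ΔT,i; rank = 2
Pivot set = {ΔT,i}, free = {X1,X2}
RREF:
  r0: [   1    0   -3   -2]
  r1: [   0    1    1    0]
Fix exponent of X2 at 1, X1 at 0; solve each RREF row for its pivot's exponent:
  r0: exp(ΔT) + (-2)·1 = 0 ⇒ exp(ΔT) = 2
  r1: exp(i) + (0)·1 = 0 ⇒ exp(i) = 0
Π_2 = ΔT^2 · X2

["2", "0", "0", "1"]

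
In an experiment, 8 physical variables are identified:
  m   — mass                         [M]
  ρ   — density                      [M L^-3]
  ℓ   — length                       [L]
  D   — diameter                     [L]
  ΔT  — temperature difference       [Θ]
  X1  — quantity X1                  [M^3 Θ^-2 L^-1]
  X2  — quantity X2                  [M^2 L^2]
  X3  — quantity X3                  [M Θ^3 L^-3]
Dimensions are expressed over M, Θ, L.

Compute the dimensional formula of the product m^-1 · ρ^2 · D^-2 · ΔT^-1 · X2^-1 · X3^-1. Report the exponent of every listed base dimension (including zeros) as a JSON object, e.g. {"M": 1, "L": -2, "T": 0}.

Write exponents as rows M,Θ,L / cols m,ρ,ℓ,D,ΔT,X1,X2,X3:
  M: [ 1  1  0  0  0  3  2  1]
  Θ: [ 0  0  0  0  1 -2  0  3]
  L: [ 0 -3  1  1  0 -1  2 -3]
  [M]: (-1)·1+(2)·1+(-2)·0+(-1)·0+(-1)·2+(-1)·1 = -2
  [Θ]: (-1)·0+(2)·0+(-2)·0+(-1)·1+(-1)·0+(-1)·3 = -4
  [L]: (-1)·0+(2)·-3+(-2)·1+(-1)·0+(-1)·2+(-1)·-3 = -7
⇒ M^-2 Θ^-4 L^-7

{"M": -2, "Θ": -4, "L": -7}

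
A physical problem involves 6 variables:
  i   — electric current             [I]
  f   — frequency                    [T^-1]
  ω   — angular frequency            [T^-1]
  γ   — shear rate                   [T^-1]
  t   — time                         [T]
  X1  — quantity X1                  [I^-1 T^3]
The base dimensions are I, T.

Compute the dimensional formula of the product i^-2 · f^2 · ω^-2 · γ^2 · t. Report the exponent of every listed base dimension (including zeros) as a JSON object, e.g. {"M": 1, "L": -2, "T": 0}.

Dimensional matrix (I×T by i×f×ω×γ×t×X1):
  I: [ 1  0  0  0  0 -1]
  T: [ 0 -1 -1 -1  1  3]
  [I]: (-2)·1+(2)·0+(-2)·0+(2)·0+(1)·0 = -2
  [T]: (-2)·0+(2)·-1+(-2)·-1+(2)·-1+(1)·1 = -1
⇒ I^-2 T^-1

{"I": -2, "T": -1}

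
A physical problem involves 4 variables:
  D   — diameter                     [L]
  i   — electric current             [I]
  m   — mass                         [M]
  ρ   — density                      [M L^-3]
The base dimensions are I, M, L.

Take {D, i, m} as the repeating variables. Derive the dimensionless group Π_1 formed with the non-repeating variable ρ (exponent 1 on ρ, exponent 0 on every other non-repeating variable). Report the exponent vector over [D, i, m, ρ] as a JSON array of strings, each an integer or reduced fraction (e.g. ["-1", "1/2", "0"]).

Write exponents as rows I,M,L / cols D,i,m,ρ:
  I: [ 0  1  0  0]
  M: [ 0  0  1  1]
  L: [ 1  0  0 -3]
Echelon form has 3 nonzero rows (pivots: D,i,m)
Pivot set = {D,i,m}, free = {ρ}
RREF:
  r0: [   1    0    0   -3]
  r1: [   0    1    0    0]
  r2: [   0    0    1    1]
Fix exponent of ρ at 1; solve each RREF row for its pivot's exponent:
  r0: exp(D) + (-3)·1 = 0 ⇒ exp(D) = 3
  r1: exp(i) + (0)·1 = 0 ⇒ exp(i) = 0
  r2: exp(m) + (1)·1 = 0 ⇒ exp(m) = -1
Π_1 = D^3 · m^-1 · ρ

["3", "0", "-1", "1"]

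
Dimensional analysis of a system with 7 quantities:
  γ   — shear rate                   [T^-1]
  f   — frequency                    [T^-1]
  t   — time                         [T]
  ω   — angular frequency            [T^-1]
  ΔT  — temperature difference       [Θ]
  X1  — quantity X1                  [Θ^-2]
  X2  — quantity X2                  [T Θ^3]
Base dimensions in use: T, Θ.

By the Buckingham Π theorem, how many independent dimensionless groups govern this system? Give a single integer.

Dimensional matrix (T×Θ by γ×f×t×ω×ΔT×X1×X2):
  T: [-1 -1  1 -1  0  0  1]
  Θ: [ 0  0  0  0  1 -2  3]
Echelon form has 2 nonzero rows (pivots: γ,ΔT)
Π count = n − r = 7 − 2 = 5

5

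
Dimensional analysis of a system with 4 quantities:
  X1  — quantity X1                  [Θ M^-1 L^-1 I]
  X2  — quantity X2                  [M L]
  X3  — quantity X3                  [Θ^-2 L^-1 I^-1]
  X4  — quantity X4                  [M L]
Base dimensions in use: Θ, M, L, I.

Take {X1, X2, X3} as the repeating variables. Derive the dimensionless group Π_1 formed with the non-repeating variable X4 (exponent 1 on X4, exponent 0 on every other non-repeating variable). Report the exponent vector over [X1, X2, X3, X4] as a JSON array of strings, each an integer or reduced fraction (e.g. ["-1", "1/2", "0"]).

Write exponents as rows Θ,M,L,I / cols X1,X2,X3,X4:
  Θ: [ 1  0 -2  0]
  M: [-1  1  0  1]
  L: [-1  1 -1  1]
  I: [ 1  0 -1  0]
Echelon form has 3 nonzero rows (pivots: X1,X2,X3)
Repeat: X1,X2,X3; free: X4
RREF:
  r0: [   1    0    0    0]
  r1: [   0    1    0    1]
  r2: [   0    0    1    0]
  r3: [   0    0    0    0]
Fix exponent of X4 at 1; solve each RREF row for its pivot's exponent:
  r0: exp(X1) + (0)·1 = 0 ⇒ exp(X1) = 0
  r1: exp(X2) + (1)·1 = 0 ⇒ exp(X2) = -1
  r2: exp(X3) + (0)·1 = 0 ⇒ exp(X3) = 0
Π_1 = X2^-1 · X4

["0", "-1", "0", "1"]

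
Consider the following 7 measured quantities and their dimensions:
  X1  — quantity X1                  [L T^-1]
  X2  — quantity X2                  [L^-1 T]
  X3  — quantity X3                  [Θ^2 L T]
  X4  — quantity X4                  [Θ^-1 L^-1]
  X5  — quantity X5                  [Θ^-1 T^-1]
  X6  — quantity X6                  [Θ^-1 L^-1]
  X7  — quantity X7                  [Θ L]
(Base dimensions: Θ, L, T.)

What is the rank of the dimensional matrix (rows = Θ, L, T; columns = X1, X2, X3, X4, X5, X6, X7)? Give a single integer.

Write exponents as rows Θ,L,T / cols X1,X2,X3,X4,X5,X6,X7:
  Θ: [ 0  0  2 -1 -1 -1  1]
  L: [ 1 -1  1 -1  0 -1  1]
  T: [-1  1  1  0 -1  0  0]
RREF → pivots at {X1,X3} ⇒ r = 2

2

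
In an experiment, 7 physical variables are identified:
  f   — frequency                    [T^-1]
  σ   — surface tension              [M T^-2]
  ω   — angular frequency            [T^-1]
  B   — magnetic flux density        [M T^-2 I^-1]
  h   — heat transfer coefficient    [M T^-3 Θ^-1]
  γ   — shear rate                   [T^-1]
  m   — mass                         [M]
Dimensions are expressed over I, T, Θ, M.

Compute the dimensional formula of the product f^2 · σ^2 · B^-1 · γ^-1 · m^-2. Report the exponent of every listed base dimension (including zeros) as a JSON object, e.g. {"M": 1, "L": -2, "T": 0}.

{"I": 1, "T": -3, "Θ": 0, "M": -1}

Dimensional matrix (I×T×Θ×M by f×σ×ω×B×h×γ×m):
  I: [ 0  0  0 -1  0  0  0]
  T: [-1 -2 -1 -2 -3 -1  0]
  Θ: [ 0  0  0  0 -1  0  0]
  M: [ 0  1  0  1  1  0  1]
  [I]: (2)·0+(2)·0+(-1)·-1+(-1)·0+(-2)·0 = 1
  [T]: (2)·-1+(2)·-2+(-1)·-2+(-1)·-1+(-2)·0 = -3
  [Θ]: (2)·0+(2)·0+(-1)·0+(-1)·0+(-2)·0 = 0
  [M]: (2)·0+(2)·1+(-1)·1+(-1)·0+(-2)·1 = -1
⇒ I T^-3 M^-1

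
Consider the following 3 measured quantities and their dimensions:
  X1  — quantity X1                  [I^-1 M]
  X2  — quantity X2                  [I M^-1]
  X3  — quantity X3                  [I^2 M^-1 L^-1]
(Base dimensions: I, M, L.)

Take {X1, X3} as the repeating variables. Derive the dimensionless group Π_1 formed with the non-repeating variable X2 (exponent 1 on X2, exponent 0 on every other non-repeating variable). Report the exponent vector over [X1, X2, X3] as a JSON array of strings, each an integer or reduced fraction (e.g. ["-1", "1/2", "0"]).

Write exponents as rows I,M,L / cols X1,X2,X3:
  I: [-1  1  2]
  M: [ 1 -1 -1]
  L: [ 0  0 -1]
Row reduction gives pivot columns X1,X3; rank = 2
Pivot set = {X1,X3}, free = {X2}
RREF:
  r0: [   1   -1    0]
  r1: [   0    0    1]
  r2: [   0    0    0]
Fix exponent of X2 at 1; solve each RREF row for its pivot's exponent:
  r0: exp(X1) + (-1)·1 = 0 ⇒ exp(X1) = 1
  r1: exp(X3) + (0)·1 = 0 ⇒ exp(X3) = 0
Π_1 = X1 · X2

["1", "1", "0"]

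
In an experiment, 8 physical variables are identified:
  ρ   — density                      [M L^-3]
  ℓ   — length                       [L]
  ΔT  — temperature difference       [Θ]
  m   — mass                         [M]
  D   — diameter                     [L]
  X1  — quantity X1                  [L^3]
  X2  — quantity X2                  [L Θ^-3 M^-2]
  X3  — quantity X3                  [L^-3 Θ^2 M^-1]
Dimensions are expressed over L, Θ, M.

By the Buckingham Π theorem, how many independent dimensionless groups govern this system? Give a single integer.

5

Exponent matrix [L,Θ,M] × [ρ,ℓ,ΔT,m,D,X1,X2,X3]:
  L: [-3  1  0  0  1  3  1 -3]
  Θ: [ 0  0  1  0  0  0 -3  2]
  M: [ 1  0  0  1  0  0 -2 -1]
Echelon form has 3 nonzero rows (pivots: ρ,ℓ,ΔT)
8 vars − rank 3 = 5 Π groups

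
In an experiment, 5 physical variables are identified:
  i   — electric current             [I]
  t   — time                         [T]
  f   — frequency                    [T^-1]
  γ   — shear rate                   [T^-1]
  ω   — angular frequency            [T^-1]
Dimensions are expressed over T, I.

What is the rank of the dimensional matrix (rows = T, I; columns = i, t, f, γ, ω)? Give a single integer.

Dimensional matrix (T×I by i×t×f×γ×ω):
  T: [ 0  1 -1 -1 -1]
  I: [ 1  0  0  0  0]
Row reduction gives pivot columns i,t; rank = 2

2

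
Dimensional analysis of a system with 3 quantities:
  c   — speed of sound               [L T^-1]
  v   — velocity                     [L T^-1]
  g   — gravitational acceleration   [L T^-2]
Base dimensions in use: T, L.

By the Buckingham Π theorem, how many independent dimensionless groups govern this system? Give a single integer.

Write exponents as rows T,L / cols c,v,g:
  T: [-1 -1 -2]
  L: [ 1  1  1]
Row reduction gives pivot columns c,g; rank = 2
n=3, r=2 ⇒ 1 dimensionless group

1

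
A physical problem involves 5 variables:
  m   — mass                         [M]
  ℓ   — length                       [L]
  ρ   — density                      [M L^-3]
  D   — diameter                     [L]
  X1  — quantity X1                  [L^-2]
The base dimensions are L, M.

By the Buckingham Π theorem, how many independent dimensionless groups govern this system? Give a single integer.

Exponent matrix [L,M] × [m,ℓ,ρ,D,X1]:
  L: [ 0  1 -3  1 -2]
  M: [ 1  0  1  0  0]
RREF → pivots at {m,ℓ} ⇒ r = 2
n=5, r=2 ⇒ 3 dimensionless groups

3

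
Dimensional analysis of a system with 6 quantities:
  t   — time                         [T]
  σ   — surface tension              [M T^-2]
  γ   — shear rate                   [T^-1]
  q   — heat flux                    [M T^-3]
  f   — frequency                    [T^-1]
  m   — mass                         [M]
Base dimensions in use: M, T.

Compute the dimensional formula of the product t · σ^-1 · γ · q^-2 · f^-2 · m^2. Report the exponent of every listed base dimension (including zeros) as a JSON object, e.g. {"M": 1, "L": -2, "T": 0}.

{"M": -1, "T": 10}

Exponent matrix [M,T] × [t,σ,γ,q,f,m]:
  M: [ 0  1  0  1  0  1]
  T: [ 1 -2 -1 -3 -1  0]
  [M]: (1)·0+(-1)·1+(1)·0+(-2)·1+(-2)·0+(2)·1 = -1
  [T]: (1)·1+(-1)·-2+(1)·-1+(-2)·-3+(-2)·-1+(2)·0 = 10
⇒ M^-1 T^10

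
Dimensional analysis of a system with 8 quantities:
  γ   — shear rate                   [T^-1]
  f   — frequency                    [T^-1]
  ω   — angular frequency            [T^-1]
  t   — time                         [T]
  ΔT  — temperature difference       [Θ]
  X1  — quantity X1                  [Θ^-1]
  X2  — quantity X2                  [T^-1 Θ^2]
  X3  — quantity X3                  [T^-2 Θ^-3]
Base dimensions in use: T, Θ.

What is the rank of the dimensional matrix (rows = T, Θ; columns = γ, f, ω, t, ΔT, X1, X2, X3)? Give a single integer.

Write exponents as rows T,Θ / cols γ,f,ω,t,ΔT,X1,X2,X3:
  T: [-1 -1 -1  1  0  0 -1 -2]
  Θ: [ 0  0  0  0  1 -1  2 -3]
Row reduction gives pivot columns γ,ΔT; rank = 2

2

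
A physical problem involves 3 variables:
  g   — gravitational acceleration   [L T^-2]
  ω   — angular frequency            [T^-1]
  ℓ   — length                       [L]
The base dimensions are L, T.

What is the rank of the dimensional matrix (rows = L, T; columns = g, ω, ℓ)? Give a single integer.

Exponent matrix [L,T] × [g,ω,ℓ]:
  L: [ 1  0  1]
  T: [-2 -1  0]
RREF → pivots at {g,ω} ⇒ r = 2

2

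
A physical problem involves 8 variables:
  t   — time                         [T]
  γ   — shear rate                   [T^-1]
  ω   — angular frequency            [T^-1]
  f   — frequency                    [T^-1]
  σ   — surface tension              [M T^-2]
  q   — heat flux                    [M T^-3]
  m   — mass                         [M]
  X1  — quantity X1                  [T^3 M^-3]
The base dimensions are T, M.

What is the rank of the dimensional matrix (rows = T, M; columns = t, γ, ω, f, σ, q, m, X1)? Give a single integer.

Write exponents as rows T,M / cols t,γ,ω,f,σ,q,m,X1:
  T: [ 1 -1 -1 -1 -2 -3  0  3]
  M: [ 0  0  0  0  1  1  1 -3]
Echelon form has 2 nonzero rows (pivots: t,σ)

2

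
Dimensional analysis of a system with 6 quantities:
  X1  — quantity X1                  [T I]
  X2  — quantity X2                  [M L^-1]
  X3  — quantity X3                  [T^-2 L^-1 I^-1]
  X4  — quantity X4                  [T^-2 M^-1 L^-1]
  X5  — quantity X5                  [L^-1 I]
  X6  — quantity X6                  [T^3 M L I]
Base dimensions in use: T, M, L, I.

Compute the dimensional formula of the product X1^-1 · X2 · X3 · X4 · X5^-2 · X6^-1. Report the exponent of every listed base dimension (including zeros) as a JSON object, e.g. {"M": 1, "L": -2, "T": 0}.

{"T": -8, "M": -1, "L": -2, "I": -5}

Exponent matrix [T,M,L,I] × [X1,X2,X3,X4,X5,X6]:
  T: [ 1  0 -2 -2  0  3]
  M: [ 0  1  0 -1  0  1]
  L: [ 0 -1 -1 -1 -1  1]
  I: [ 1  0 -1  0  1  1]
  [T]: (-1)·1+(1)·0+(1)·-2+(1)·-2+(-2)·0+(-1)·3 = -8
  [M]: (-1)·0+(1)·1+(1)·0+(1)·-1+(-2)·0+(-1)·1 = -1
  [L]: (-1)·0+(1)·-1+(1)·-1+(1)·-1+(-2)·-1+(-1)·1 = -2
  [I]: (-1)·1+(1)·0+(1)·-1+(1)·0+(-2)·1+(-1)·1 = -5
⇒ T^-8 M^-1 L^-2 I^-5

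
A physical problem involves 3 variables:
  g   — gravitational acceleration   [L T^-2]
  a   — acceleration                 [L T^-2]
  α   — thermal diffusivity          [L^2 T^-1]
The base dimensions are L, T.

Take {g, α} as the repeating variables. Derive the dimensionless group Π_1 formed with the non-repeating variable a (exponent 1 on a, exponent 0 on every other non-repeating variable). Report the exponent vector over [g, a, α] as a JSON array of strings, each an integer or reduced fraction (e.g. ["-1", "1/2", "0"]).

Dimensional matrix (L×T by g×a×α):
  L: [ 1  1  2]
  T: [-2 -2 -1]
Echelon form has 2 nonzero rows (pivots: g,α)
Repeat: g,α; free: a
RREF:
  r0: [   1    1    0]
  r1: [   0    0    1]
Fix exponent of a at 1; solve each RREF row for its pivot's exponent:
  r0: exp(g) + (1)·1 = 0 ⇒ exp(g) = -1
  r1: exp(α) + (0)·1 = 0 ⇒ exp(α) = 0
Π_1 = g^-1 · a

["-1", "1", "0"]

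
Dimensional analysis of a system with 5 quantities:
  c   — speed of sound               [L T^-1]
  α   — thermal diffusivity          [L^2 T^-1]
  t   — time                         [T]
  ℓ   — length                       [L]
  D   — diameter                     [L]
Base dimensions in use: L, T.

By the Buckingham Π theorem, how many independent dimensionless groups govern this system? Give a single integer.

3

Exponent matrix [L,T] × [c,α,t,ℓ,D]:
  L: [ 1  2  0  1  1]
  T: [-1 -1  1  0  0]
Row reduction gives pivot columns c,α; rank = 2
5 vars − rank 2 = 3 Π groups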